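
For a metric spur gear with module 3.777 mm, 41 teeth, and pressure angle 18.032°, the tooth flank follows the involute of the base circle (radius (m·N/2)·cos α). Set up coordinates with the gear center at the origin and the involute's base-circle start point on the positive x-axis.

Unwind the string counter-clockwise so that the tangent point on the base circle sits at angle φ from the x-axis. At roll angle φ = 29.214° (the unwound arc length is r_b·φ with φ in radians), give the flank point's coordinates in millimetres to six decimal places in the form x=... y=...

pitch radius r_p = m·N/2 = 3.777·41/2 = 77.428500
base radius r_b = r_p·cos α = 77.428500·cos 18.032° = 73.625505
roll angle φ = 29.214° = 0.50988049 rad
x = r_b·(cos φ + φ·sin φ) = 73.625505·(0.87280284 + 0.50988049·0.48807294) = 82.582910
y = r_b·(sin φ − φ·cos φ) = 73.625505·(0.48807294 − 0.50988049·0.87280284) = 3.169416

x=82.582910 y=3.169416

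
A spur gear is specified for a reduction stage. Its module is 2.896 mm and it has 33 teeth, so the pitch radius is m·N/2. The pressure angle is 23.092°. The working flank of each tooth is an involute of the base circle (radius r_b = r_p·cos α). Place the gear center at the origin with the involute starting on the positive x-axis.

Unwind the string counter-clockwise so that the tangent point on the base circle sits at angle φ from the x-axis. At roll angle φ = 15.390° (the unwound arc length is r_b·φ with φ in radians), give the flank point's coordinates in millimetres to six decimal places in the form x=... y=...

x=45.512555 y=0.281904

pitch radius r_p = m·N/2 = 2.896·33/2 = 47.784000
base radius r_b = r_p·cos α = 47.784000·cos 23.092° = 43.955368
roll angle φ = 15.390° = 0.26860617 rad
x = r_b·(cos φ + φ·sin φ) = 43.955368·(0.96414174 + 0.26860617·0.26538785) = 45.512555
y = r_b·(sin φ − φ·cos φ) = 43.955368·(0.26538785 − 0.26860617·0.96414174) = 0.281904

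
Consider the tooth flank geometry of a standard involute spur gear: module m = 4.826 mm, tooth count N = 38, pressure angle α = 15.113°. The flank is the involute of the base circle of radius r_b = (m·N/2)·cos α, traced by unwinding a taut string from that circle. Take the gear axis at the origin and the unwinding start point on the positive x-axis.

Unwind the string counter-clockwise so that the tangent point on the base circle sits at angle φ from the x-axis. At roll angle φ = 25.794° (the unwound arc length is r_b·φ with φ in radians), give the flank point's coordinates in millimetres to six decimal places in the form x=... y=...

pitch radius r_p = m·N/2 = 4.826·38/2 = 91.694000
base radius r_b = r_p·cos α = 91.694000·cos 15.113° = 88.522625
roll angle φ = 25.794° = 0.45019023 rad
x = r_b·(cos φ + φ·sin φ) = 88.522625·(0.90036434 + 0.45019023·0.43513682) = 97.043697
y = r_b·(sin φ − φ·cos φ) = 88.522625·(0.43513682 − 0.45019023·0.90036434) = 2.638115

x=97.043697 y=2.638115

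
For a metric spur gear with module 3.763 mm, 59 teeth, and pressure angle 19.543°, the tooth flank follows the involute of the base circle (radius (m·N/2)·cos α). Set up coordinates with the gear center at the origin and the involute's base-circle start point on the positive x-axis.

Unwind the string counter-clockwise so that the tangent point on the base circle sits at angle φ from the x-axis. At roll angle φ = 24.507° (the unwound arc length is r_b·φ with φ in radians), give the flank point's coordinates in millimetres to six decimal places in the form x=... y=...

pitch radius r_p = m·N/2 = 3.763·59/2 = 111.008500
base radius r_b = r_p·cos α = 111.008500·cos 19.543° = 104.613379
roll angle φ = 24.507° = 0.42772784 rad
x = r_b·(cos φ + φ·sin φ) = 104.613379·(0.90991060 + 0.42772784·0.41480441) = 113.749683
y = r_b·(sin φ − φ·cos φ) = 104.613379·(0.41480441 − 0.42772784·0.90991060) = 2.679182

x=113.749683 y=2.679182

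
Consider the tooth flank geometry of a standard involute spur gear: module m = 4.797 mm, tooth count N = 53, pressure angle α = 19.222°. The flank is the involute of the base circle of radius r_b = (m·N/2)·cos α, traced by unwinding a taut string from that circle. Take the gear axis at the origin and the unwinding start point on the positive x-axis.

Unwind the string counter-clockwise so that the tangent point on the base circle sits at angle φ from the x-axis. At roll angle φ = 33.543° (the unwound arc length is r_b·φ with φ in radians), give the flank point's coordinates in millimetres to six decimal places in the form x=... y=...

x=138.874157 y=7.756409

pitch radius r_p = m·N/2 = 4.797·53/2 = 127.120500
base radius r_b = r_p·cos α = 127.120500·cos 19.222° = 120.033535
roll angle φ = 33.543° = 0.58543579 rad
x = r_b·(cos φ + φ·sin φ) = 120.033535·(0.83347136 + 0.58543579·0.55256265) = 138.874157
y = r_b·(sin φ − φ·cos φ) = 120.033535·(0.55256265 − 0.58543579·0.83347136) = 7.756409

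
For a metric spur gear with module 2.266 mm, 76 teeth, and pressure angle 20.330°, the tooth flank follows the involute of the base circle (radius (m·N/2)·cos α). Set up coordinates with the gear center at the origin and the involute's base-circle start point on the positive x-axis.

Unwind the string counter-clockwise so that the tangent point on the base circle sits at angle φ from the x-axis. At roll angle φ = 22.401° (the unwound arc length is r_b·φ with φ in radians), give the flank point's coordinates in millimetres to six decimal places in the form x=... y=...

pitch radius r_p = m·N/2 = 2.266·76/2 = 86.108000
base radius r_b = r_p·cos α = 86.108000·cos 20.330° = 80.744087
roll angle φ = 22.401° = 0.39097121 rad
x = r_b·(cos φ + φ·sin φ) = 80.744087·(0.92453938 + 0.39097121·0.38108651) = 86.681461
y = r_b·(sin φ − φ·cos φ) = 80.744087·(0.38108651 − 0.39097121·0.92453938) = 1.584057

x=86.681461 y=1.584057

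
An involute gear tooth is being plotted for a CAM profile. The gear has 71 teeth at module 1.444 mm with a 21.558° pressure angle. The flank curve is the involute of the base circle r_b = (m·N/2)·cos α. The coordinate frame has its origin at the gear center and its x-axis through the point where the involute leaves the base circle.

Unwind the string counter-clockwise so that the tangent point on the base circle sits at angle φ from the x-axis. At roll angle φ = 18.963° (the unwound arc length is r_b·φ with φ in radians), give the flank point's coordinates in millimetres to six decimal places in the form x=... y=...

x=50.216142 y=0.569859

pitch radius r_p = m·N/2 = 1.444·71/2 = 51.262000
base radius r_b = r_p·cos α = 51.262000·cos 21.558° = 47.676022
roll angle φ = 18.963° = 0.33096679 rad
x = r_b·(cos φ + φ·sin φ) = 47.676022·(0.94572862 + 0.33096679·0.32495750) = 50.216142
y = r_b·(sin φ − φ·cos φ) = 47.676022·(0.32495750 − 0.33096679·0.94572862) = 0.569859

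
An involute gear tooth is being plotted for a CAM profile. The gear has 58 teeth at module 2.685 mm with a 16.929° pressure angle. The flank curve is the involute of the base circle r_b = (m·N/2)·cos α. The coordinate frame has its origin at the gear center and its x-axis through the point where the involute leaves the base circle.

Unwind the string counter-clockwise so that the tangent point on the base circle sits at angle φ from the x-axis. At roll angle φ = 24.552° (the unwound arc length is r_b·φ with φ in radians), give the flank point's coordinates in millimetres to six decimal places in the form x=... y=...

x=81.019191 y=1.918132

pitch radius r_p = m·N/2 = 2.685·58/2 = 77.865000
base radius r_b = r_p·cos α = 77.865000·cos 16.929° = 74.490823
roll angle φ = 24.552° = 0.42851324 rad
x = r_b·(cos φ + φ·sin φ) = 74.490823·(0.90958453 + 0.42851324·0.41551893) = 81.019191
y = r_b·(sin φ − φ·cos φ) = 74.490823·(0.41551893 − 0.42851324·0.90958453) = 1.918132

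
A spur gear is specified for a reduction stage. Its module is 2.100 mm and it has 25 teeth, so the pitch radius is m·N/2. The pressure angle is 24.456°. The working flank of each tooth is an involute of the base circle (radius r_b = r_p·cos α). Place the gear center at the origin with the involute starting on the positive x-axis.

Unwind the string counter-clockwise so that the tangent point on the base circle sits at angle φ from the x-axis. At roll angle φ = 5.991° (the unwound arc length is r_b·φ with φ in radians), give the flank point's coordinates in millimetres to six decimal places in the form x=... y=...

x=24.025104 y=0.009096

pitch radius r_p = m·N/2 = 2.100·25/2 = 26.250000
base radius r_b = r_p·cos α = 26.250000·cos 24.456° = 23.894836
roll angle φ = 5.991° = 0.10456268 rad
x = r_b·(cos φ + φ·sin φ) = 23.894836·(0.99453830 + 0.10456268·0.10437224) = 24.025104
y = r_b·(sin φ − φ·cos φ) = 23.894836·(0.10437224 − 0.10456268·0.99453830) = 0.009096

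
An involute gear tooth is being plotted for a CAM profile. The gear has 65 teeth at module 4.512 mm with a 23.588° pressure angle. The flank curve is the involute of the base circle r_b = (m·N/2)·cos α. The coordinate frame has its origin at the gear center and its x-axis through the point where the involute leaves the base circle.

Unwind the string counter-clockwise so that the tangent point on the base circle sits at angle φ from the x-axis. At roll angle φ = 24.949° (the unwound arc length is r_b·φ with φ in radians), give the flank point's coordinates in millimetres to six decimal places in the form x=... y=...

pitch radius r_p = m·N/2 = 4.512·65/2 = 146.640000
base radius r_b = r_p·cos α = 146.640000·cos 23.588° = 134.387723
roll angle φ = 24.949° = 0.43544220 rad
x = r_b·(cos φ + φ·sin φ) = 134.387723·(0.90668361 + 0.43544220·0.42181137) = 146.530740
y = r_b·(sin φ − φ·cos φ) = 134.387723·(0.42181137 − 0.43544220·0.90668361) = 3.628882

x=146.530740 y=3.628882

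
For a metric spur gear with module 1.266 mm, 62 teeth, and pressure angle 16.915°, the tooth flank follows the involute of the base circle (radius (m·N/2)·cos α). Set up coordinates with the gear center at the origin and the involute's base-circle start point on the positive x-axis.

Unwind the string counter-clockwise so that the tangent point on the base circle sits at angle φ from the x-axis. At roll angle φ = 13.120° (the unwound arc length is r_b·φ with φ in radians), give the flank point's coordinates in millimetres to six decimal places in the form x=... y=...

x=38.519671 y=0.149493

pitch radius r_p = m·N/2 = 1.266·62/2 = 39.246000
base radius r_b = r_p·cos α = 39.246000·cos 16.915° = 37.548118
roll angle φ = 13.120° = 0.22898720 rad
x = r_b·(cos φ + φ·sin φ) = 37.548118·(0.97389679 + 0.22898720·0.22699128) = 38.519671
y = r_b·(sin φ − φ·cos φ) = 37.548118·(0.22699128 − 0.22898720·0.97389679) = 0.149493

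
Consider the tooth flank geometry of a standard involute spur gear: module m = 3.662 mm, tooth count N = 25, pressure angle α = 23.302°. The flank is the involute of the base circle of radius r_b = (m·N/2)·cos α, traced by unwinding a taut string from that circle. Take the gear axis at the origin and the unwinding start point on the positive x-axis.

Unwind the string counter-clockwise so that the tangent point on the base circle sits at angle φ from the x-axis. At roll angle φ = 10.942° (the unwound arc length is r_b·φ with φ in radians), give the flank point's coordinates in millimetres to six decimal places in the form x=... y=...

pitch radius r_p = m·N/2 = 3.662·25/2 = 45.775000
base radius r_b = r_p·cos α = 45.775000·cos 23.302° = 42.041251
roll angle φ = 10.942° = 0.19097393 rad
x = r_b·(cos φ + φ·sin φ) = 42.041251·(0.98181983 + 0.19097393·0.18981521) = 42.800919
y = r_b·(sin φ − φ·cos φ) = 42.041251·(0.18981521 − 0.19097393·0.98181983) = 0.097251

x=42.800919 y=0.097251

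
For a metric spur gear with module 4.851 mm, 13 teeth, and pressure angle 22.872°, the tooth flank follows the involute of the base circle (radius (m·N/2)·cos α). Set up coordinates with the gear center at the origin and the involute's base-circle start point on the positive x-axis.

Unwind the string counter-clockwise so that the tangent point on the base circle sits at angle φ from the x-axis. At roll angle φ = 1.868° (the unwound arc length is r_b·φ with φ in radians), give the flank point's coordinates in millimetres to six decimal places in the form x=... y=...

pitch radius r_p = m·N/2 = 4.851·13/2 = 31.531500
base radius r_b = r_p·cos α = 31.531500·cos 22.872° = 29.052350
roll angle φ = 1.868° = 0.03260275 rad
x = r_b·(cos φ + φ·sin φ) = 29.052350·(0.99946858 + 0.03260275·0.03259697) = 29.067787
y = r_b·(sin φ − φ·cos φ) = 29.052350·(0.03259697 − 0.03260275·0.99946858) = 0.000336

x=29.067787 y=0.000336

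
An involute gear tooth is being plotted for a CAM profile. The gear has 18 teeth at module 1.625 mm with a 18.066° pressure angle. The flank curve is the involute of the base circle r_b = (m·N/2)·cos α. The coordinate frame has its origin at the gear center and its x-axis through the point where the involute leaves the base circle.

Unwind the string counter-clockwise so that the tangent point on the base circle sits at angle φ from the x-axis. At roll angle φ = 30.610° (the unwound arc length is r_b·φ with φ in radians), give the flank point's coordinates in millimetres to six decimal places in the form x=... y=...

pitch radius r_p = m·N/2 = 1.625·18/2 = 14.625000
base radius r_b = r_p·cos α = 14.625000·cos 18.066° = 13.903986
roll angle φ = 30.610° = 0.53424528 rad
x = r_b·(cos φ + φ·sin φ) = 13.903986·(0.86065317 + 0.53424528·0.50919164) = 15.748856
y = r_b·(sin φ − φ·cos φ) = 13.903986·(0.50919164 − 0.53424528·0.86065317) = 0.686742

x=15.748856 y=0.686742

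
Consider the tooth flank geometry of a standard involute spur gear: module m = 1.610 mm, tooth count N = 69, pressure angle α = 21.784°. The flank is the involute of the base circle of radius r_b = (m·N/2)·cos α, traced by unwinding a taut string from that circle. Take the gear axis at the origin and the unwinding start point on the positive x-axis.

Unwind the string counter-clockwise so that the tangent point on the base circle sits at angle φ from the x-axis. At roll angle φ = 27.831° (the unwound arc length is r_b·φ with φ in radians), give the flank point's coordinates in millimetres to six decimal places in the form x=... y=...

pitch radius r_p = m·N/2 = 1.610·69/2 = 55.545000
base radius r_b = r_p·cos α = 55.545000·cos 21.784° = 51.578504
roll angle φ = 27.831° = 0.48574258 rad
x = r_b·(cos φ + φ·sin φ) = 51.578504·(0.88432851 + 0.48574258·0.46686518) = 57.309123
y = r_b·(sin φ − φ·cos φ) = 51.578504·(0.46686518 − 0.48574258·0.88432851) = 1.924351

x=57.309123 y=1.924351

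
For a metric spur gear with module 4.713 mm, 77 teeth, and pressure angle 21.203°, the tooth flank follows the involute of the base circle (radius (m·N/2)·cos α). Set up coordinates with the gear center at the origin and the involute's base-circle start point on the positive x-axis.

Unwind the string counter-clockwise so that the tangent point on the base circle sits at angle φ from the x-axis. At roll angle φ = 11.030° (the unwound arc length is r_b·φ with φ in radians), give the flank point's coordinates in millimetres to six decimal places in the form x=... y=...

x=172.272871 y=0.400814

pitch radius r_p = m·N/2 = 4.713·77/2 = 181.450500
base radius r_b = r_p·cos α = 181.450500·cos 21.203° = 169.167184
roll angle φ = 11.030° = 0.19250982 rad
x = r_b·(cos φ + φ·sin φ) = 169.167184·(0.98152714 + 0.19250982·0.19132295) = 172.272871
y = r_b·(sin φ − φ·cos φ) = 169.167184·(0.19132295 − 0.19250982·0.98152714) = 0.400814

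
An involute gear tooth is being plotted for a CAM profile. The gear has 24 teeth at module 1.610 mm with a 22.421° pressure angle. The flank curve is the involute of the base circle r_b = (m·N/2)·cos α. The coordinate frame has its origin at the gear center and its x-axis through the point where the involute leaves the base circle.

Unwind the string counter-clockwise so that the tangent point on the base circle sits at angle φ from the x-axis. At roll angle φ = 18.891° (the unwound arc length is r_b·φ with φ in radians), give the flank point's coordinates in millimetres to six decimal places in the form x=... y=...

x=18.804050 y=0.211065

pitch radius r_p = m·N/2 = 1.610·24/2 = 19.320000
base radius r_b = r_p·cos α = 19.320000·cos 22.421° = 17.859530
roll angle φ = 18.891° = 0.32971015 rad
x = r_b·(cos φ + φ·sin φ) = 17.859530·(0.94613623 + 0.32971015·0.32376880) = 18.804050
y = r_b·(sin φ − φ·cos φ) = 17.859530·(0.32376880 − 0.32971015·0.94613623) = 0.211065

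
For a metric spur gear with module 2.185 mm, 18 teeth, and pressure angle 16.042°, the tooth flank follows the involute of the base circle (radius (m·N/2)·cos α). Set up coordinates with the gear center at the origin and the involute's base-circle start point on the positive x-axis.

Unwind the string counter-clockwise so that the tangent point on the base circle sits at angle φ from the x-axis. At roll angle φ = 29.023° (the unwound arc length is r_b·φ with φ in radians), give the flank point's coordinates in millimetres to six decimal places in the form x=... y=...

pitch radius r_p = m·N/2 = 2.185·18/2 = 19.665000
base radius r_b = r_p·cos α = 19.665000·cos 16.042° = 18.899233
roll angle φ = 29.023° = 0.50654691 rad
x = r_b·(cos φ + φ·sin φ) = 18.899233·(0.87442502 + 0.50654691·0.48516068) = 21.170574
y = r_b·(sin φ − φ·cos φ) = 18.899233·(0.48516068 − 0.50654691·0.87442502) = 0.797990

x=21.170574 y=0.797990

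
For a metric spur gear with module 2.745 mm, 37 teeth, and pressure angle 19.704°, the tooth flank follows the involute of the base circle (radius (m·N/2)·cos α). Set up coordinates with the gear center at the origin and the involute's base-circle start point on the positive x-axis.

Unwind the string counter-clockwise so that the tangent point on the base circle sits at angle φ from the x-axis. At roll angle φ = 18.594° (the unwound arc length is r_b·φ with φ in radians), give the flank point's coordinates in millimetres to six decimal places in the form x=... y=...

pitch radius r_p = m·N/2 = 2.745·37/2 = 50.782500
base radius r_b = r_p·cos α = 50.782500·cos 19.704° = 47.809033
roll angle φ = 18.594° = 0.32452652 rad
x = r_b·(cos φ + φ·sin φ) = 47.809033·(0.94780181 + 0.32452652·0.31886006) = 50.260697
y = r_b·(sin φ − φ·cos φ) = 47.809033·(0.31886006 − 0.32452652·0.94780181) = 0.538962

x=50.260697 y=0.538962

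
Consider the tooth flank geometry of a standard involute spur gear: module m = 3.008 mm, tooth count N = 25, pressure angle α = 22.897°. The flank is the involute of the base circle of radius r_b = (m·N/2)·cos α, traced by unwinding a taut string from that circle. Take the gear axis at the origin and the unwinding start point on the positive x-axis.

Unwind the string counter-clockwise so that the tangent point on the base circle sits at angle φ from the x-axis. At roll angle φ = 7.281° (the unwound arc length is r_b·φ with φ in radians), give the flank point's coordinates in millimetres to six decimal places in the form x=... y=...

x=34.915883 y=0.023655

pitch radius r_p = m·N/2 = 3.008·25/2 = 37.600000
base radius r_b = r_p·cos α = 37.600000·cos 22.897° = 34.637337
roll angle φ = 7.281° = 0.12707742 rad
x = r_b·(cos φ + φ·sin φ) = 34.637337·(0.99193652 + 0.12707742·0.12673568) = 34.915883
y = r_b·(sin φ − φ·cos φ) = 34.637337·(0.12673568 − 0.12707742·0.99193652) = 0.023655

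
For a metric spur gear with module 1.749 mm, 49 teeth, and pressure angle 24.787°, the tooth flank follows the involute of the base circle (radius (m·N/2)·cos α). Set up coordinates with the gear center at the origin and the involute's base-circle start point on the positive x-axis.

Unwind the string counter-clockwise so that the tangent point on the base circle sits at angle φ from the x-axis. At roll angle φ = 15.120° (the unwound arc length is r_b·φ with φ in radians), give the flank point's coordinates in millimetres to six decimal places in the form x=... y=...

pitch radius r_p = m·N/2 = 1.749·49/2 = 42.850500
base radius r_b = r_p·cos α = 42.850500·cos 24.787° = 38.902796
roll angle φ = 15.120° = 0.26389378 rad
x = r_b·(cos φ + φ·sin φ) = 38.902796·(0.96538164 + 0.26389378·0.26084151) = 40.233898
y = r_b·(sin φ − φ·cos φ) = 38.902796·(0.26084151 − 0.26389378·0.96538164) = 0.236657

x=40.233898 y=0.236657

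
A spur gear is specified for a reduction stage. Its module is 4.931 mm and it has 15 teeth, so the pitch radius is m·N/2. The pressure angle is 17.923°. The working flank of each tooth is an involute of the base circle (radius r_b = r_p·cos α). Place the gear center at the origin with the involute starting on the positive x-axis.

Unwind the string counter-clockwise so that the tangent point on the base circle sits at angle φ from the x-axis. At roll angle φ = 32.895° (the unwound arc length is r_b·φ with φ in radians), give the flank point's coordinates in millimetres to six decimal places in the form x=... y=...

pitch radius r_p = m·N/2 = 4.931·15/2 = 36.982500
base radius r_b = r_p·cos α = 36.982500·cos 17.923° = 35.187774
roll angle φ = 32.895° = 0.57412606 rad
x = r_b·(cos φ + φ·sin φ) = 35.187774·(0.83966726 + 0.57412606·0.54310118) = 40.517871
y = r_b·(sin φ − φ·cos φ) = 35.187774·(0.54310118 − 0.57412606·0.83966726) = 2.147380

x=40.517871 y=2.147380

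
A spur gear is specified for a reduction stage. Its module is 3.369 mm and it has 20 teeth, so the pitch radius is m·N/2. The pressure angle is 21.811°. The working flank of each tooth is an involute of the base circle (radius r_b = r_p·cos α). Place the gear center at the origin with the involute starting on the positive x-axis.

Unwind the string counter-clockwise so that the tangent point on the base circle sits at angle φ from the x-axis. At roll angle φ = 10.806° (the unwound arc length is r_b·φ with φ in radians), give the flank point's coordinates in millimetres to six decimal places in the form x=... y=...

x=31.829633 y=0.069695

pitch radius r_p = m·N/2 = 3.369·20/2 = 33.690000
base radius r_b = r_p·cos α = 33.690000·cos 21.811° = 31.278285
roll angle φ = 10.806° = 0.18860028 rad
x = r_b·(cos φ + φ·sin φ) = 31.278285·(0.98226762 + 0.18860028·0.18748418) = 31.829633
y = r_b·(sin φ − φ·cos φ) = 31.278285·(0.18748418 − 0.18860028·0.98226762) = 0.069695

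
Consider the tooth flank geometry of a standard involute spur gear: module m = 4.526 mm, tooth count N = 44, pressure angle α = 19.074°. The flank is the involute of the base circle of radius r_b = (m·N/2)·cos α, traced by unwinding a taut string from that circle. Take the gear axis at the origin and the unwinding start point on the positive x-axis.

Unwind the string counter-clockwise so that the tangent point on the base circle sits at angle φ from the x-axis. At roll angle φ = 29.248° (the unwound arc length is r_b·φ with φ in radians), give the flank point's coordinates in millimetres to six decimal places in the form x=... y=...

x=105.579094 y=4.064936

pitch radius r_p = m·N/2 = 4.526·44/2 = 99.572000
base radius r_b = r_p·cos α = 99.572000·cos 19.074° = 94.105229
roll angle φ = 29.248° = 0.51047390 rad
x = r_b·(cos φ + φ·sin φ) = 94.105229·(0.87251306 + 0.51047390·0.48859079) = 105.579094
y = r_b·(sin φ − φ·cos φ) = 94.105229·(0.48859079 − 0.51047390·0.87251306) = 4.064936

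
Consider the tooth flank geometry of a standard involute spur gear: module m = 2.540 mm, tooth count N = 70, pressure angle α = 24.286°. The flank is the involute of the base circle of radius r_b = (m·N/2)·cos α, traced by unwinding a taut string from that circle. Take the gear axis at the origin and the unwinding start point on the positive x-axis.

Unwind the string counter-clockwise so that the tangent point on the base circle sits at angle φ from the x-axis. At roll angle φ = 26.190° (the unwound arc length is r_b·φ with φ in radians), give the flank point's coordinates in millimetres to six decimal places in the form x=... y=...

pitch radius r_p = m·N/2 = 2.540·70/2 = 88.900000
base radius r_b = r_p·cos α = 88.900000·cos 24.286° = 81.032688
roll angle φ = 26.190° = 0.45710173 rad
x = r_b·(cos φ + φ·sin φ) = 81.032688·(0.89733541 + 0.45710173·0.44134924) = 89.061157
y = r_b·(sin φ − φ·cos φ) = 81.032688·(0.44134924 − 0.45710173·0.89733541) = 2.526249

x=89.061157 y=2.526249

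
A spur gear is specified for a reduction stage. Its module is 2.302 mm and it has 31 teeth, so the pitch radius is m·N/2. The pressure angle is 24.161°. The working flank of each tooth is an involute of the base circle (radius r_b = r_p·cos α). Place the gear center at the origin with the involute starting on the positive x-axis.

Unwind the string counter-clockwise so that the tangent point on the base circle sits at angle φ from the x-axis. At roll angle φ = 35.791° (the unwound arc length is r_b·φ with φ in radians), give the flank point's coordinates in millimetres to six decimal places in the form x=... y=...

x=38.300734 y=2.543383

pitch radius r_p = m·N/2 = 2.302·31/2 = 35.681000
base radius r_b = r_p·cos α = 35.681000·cos 24.161° = 32.555306
roll angle φ = 35.791° = 0.62467079 rad
x = r_b·(cos φ + φ·sin φ) = 32.555306·(0.81115569 + 0.62467079·0.58483027) = 38.300734
y = r_b·(sin φ − φ·cos φ) = 32.555306·(0.58483027 − 0.62467079·0.81115569) = 2.543383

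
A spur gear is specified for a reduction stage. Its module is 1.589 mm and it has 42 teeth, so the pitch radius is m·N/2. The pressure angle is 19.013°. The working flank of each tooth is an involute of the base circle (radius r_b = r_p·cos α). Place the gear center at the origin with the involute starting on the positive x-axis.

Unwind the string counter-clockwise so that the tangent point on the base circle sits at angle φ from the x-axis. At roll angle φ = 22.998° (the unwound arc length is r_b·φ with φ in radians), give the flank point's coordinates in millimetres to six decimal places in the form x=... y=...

pitch radius r_p = m·N/2 = 1.589·42/2 = 33.369000
base radius r_b = r_p·cos α = 33.369000·cos 19.013° = 31.548544
roll angle φ = 22.998° = 0.40139082 rad
x = r_b·(cos φ + φ·sin φ) = 31.548544·(0.92051849 + 0.40139082·0.39069900) = 33.988555
y = r_b·(sin φ − φ·cos φ) = 31.548544·(0.39069900 − 0.40139082·0.92051849) = 0.669186

x=33.988555 y=0.669186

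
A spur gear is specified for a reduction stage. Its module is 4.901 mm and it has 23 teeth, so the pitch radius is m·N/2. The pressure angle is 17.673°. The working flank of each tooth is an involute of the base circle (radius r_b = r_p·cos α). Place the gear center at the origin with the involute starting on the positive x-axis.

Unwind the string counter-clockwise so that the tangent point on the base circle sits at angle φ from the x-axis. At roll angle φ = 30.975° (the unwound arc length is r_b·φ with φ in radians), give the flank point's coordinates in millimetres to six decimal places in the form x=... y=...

pitch radius r_p = m·N/2 = 4.901·23/2 = 56.361500
base radius r_b = r_p·cos α = 56.361500·cos 17.673° = 53.701499
roll angle φ = 30.975° = 0.54061574 rad
x = r_b·(cos φ + φ·sin φ) = 53.701499·(0.85739195 + 0.54061574·0.51466402) = 60.984895
y = r_b·(sin φ − φ·cos φ) = 53.701499·(0.51466402 − 0.54061574·0.85739195) = 2.746533

x=60.984895 y=2.746533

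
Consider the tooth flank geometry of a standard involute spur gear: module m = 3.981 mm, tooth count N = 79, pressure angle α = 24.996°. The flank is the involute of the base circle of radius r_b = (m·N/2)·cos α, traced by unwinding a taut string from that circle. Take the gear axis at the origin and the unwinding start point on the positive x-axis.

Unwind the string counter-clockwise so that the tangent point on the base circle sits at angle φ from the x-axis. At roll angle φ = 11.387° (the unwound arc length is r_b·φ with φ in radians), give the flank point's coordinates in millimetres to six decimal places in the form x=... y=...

pitch radius r_p = m·N/2 = 3.981·79/2 = 157.249500
base radius r_b = r_p·cos α = 157.249500·cos 24.996° = 142.521086
roll angle φ = 11.387° = 0.19874064 rad
x = r_b·(cos φ + φ·sin φ) = 142.521086·(0.98031600 + 0.19874064·0.19743492) = 145.307991
y = r_b·(sin φ − φ·cos φ) = 142.521086·(0.19743492 − 0.19874064·0.98031600) = 0.371451

x=145.307991 y=0.371451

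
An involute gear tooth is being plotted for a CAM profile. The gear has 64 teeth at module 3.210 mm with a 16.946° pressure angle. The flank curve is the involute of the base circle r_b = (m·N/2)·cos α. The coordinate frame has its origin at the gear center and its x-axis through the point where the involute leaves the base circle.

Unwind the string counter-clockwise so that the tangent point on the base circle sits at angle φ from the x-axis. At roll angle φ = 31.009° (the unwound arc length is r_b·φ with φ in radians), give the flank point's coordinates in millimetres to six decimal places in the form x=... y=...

x=111.613657 y=5.041687

pitch radius r_p = m·N/2 = 3.210·64/2 = 102.720000
base radius r_b = r_p·cos α = 102.720000·cos 16.946° = 98.259886
roll angle φ = 31.009° = 0.54120915 rad
x = r_b·(cos φ + φ·sin φ) = 98.259886·(0.85708639 + 0.54120915·0.51517271) = 111.613657
y = r_b·(sin φ − φ·cos φ) = 98.259886·(0.51517271 − 0.54120915·0.85708639) = 5.041687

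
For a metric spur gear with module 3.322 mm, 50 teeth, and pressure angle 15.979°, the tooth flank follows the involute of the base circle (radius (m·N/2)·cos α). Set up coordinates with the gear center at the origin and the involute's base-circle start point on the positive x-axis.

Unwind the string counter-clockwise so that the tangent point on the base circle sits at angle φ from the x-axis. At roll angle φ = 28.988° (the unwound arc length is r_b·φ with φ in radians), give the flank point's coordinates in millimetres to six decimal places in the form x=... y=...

pitch radius r_p = m·N/2 = 3.322·50/2 = 83.050000
base radius r_b = r_p·cos α = 83.050000·cos 15.979° = 79.841169
roll angle φ = 28.988° = 0.50593604 rad
x = r_b·(cos φ + φ·sin φ) = 79.841169·(0.87472123 + 0.50593604·0.48462643) = 89.415019
y = r_b·(sin φ − φ·cos φ) = 79.841169·(0.48462643 − 0.50593604·0.87472123) = 3.359192

x=89.415019 y=3.359192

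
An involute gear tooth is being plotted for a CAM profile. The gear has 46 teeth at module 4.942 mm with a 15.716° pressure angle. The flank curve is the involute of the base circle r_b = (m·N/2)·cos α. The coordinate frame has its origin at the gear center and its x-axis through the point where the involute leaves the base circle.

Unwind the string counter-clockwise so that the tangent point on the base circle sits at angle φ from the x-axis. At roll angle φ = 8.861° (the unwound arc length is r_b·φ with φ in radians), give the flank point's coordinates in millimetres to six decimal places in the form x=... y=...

pitch radius r_p = m·N/2 = 4.942·46/2 = 113.666000
base radius r_b = r_p·cos α = 113.666000·cos 15.716° = 109.416727
roll angle φ = 8.861° = 0.15465363 rad
x = r_b·(cos φ + φ·sin φ) = 109.416727·(0.98806494 + 0.15465363·0.15403787) = 110.717413
y = r_b·(sin φ − φ·cos φ) = 109.416727·(0.15403787 − 0.15465363·0.98806494) = 0.134587

x=110.717413 y=0.134587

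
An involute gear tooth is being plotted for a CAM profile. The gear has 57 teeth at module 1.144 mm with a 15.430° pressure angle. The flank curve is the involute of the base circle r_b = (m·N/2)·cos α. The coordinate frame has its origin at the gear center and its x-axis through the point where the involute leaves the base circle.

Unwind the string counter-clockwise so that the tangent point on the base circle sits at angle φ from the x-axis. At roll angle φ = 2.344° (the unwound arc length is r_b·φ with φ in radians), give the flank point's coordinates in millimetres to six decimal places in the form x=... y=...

x=31.455119 y=0.000717

pitch radius r_p = m·N/2 = 1.144·57/2 = 32.604000
base radius r_b = r_p·cos α = 32.604000·cos 15.430° = 31.428829
roll angle φ = 2.344° = 0.04091052 rad
x = r_b·(cos φ + φ·sin φ) = 31.428829·(0.99916328 + 0.04091052·0.04089911) = 31.455119
y = r_b·(sin φ − φ·cos φ) = 31.428829·(0.04089911 − 0.04091052·0.99916328) = 0.000717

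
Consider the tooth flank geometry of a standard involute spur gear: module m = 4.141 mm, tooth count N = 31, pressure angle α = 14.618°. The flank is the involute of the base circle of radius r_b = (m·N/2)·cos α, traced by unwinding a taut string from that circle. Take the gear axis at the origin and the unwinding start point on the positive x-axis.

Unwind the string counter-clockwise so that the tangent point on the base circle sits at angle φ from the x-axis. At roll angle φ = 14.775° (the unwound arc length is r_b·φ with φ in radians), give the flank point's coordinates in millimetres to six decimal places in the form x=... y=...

x=64.138636 y=0.352654

pitch radius r_p = m·N/2 = 4.141·31/2 = 64.185500
base radius r_b = r_p·cos α = 64.185500·cos 14.618° = 62.107811
roll angle φ = 14.775° = 0.25787240 rad
x = r_b·(cos φ + φ·sin φ) = 62.107811·(0.96693476 + 0.25787240·0.25502388) = 64.138636
y = r_b·(sin φ − φ·cos φ) = 62.107811·(0.25502388 − 0.25787240·0.96693476) = 0.352654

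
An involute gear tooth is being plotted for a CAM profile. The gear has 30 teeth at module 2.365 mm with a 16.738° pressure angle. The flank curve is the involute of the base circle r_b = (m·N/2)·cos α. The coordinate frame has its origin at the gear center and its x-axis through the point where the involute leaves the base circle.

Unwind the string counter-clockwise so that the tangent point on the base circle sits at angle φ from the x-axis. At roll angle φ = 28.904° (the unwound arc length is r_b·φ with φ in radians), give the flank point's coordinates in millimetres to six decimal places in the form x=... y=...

x=38.023588 y=1.417140

pitch radius r_p = m·N/2 = 2.365·30/2 = 35.475000
base radius r_b = r_p·cos α = 35.475000·cos 16.738° = 33.971985
roll angle φ = 28.904° = 0.50446997 rad
x = r_b·(cos φ + φ·sin φ) = 33.971985·(0.87543079 + 0.50446997·0.48334350) = 38.023588
y = r_b·(sin φ − φ·cos φ) = 33.971985·(0.48334350 − 0.50446997·0.87543079) = 1.417140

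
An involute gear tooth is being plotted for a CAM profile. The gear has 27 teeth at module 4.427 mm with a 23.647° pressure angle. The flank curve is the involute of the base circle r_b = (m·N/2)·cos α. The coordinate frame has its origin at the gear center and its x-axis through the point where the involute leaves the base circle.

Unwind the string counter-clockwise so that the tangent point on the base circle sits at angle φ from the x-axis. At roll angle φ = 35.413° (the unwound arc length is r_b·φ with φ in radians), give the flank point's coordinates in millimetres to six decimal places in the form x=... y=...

pitch radius r_p = m·N/2 = 4.427·27/2 = 59.764500
base radius r_b = r_p·cos α = 59.764500·cos 23.647° = 54.746315
roll angle φ = 35.413° = 0.61807345 rad
x = r_b·(cos φ + φ·sin φ) = 54.746315·(0.81499634 + 0.61807345·0.57946610) = 64.225582
y = r_b·(sin φ − φ·cos φ) = 54.746315·(0.57946610 − 0.61807345·0.81499634) = 4.146404

x=64.225582 y=4.146404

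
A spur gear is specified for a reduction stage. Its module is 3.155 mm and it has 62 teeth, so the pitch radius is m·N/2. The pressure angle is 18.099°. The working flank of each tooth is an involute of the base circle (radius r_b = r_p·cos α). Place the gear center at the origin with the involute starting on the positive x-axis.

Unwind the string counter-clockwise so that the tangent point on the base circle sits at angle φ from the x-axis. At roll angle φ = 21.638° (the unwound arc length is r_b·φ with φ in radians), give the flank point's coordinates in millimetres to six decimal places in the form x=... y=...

pitch radius r_p = m·N/2 = 3.155·62/2 = 97.805000
base radius r_b = r_p·cos α = 97.805000·cos 18.099° = 92.965721
roll angle φ = 21.638° = 0.37765434 rad
x = r_b·(cos φ + φ·sin φ) = 92.965721·(0.92953213 + 0.37765434·0.36874112) = 99.360724
y = r_b·(sin φ − φ·cos φ) = 92.965721·(0.36874112 − 0.37765434·0.92953213) = 1.645426

x=99.360724 y=1.645426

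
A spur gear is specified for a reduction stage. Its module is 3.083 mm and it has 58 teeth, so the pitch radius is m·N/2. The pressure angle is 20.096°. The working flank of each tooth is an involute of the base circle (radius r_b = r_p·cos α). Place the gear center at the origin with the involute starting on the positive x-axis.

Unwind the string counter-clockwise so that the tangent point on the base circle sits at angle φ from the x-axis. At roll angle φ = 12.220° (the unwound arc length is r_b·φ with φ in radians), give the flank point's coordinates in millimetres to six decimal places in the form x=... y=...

x=85.851755 y=0.270296

pitch radius r_p = m·N/2 = 3.083·58/2 = 89.407000
base radius r_b = r_p·cos α = 89.407000·cos 20.096° = 83.963745
roll angle φ = 12.220° = 0.21327923 rad
x = r_b·(cos φ + φ·sin φ) = 83.963745·(0.97734207 + 0.21327923·0.21166597) = 85.851755
y = r_b·(sin φ − φ·cos φ) = 83.963745·(0.21166597 − 0.21327923·0.97734207) = 0.270296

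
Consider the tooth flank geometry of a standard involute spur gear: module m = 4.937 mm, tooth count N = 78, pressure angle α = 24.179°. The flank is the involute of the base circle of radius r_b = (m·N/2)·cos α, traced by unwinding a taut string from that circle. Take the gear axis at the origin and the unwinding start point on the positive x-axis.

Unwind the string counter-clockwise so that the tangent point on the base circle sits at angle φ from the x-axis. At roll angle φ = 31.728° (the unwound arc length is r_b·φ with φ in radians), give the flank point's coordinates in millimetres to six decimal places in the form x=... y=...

x=200.553091 y=9.640816

pitch radius r_p = m·N/2 = 4.937·78/2 = 192.543000
base radius r_b = r_p·cos α = 192.543000·cos 24.179° = 175.651260
roll angle φ = 31.728° = 0.55375807 rad
x = r_b·(cos φ + φ·sin φ) = 175.651260·(0.85055421 + 0.55375807·0.52588737) = 200.553091
y = r_b·(sin φ − φ·cos φ) = 175.651260·(0.52588737 − 0.55375807·0.85055421) = 9.640816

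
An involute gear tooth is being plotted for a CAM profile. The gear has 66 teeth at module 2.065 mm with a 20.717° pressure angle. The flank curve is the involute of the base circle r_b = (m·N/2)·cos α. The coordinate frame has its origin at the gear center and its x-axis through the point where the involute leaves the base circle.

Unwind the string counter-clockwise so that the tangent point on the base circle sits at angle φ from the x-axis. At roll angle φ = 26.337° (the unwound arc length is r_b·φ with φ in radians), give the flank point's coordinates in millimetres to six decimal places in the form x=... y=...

pitch radius r_p = m·N/2 = 2.065·66/2 = 68.145000
base radius r_b = r_p·cos α = 68.145000·cos 20.717° = 63.738684
roll angle φ = 26.337° = 0.45966737 rad
x = r_b·(cos φ + φ·sin φ) = 63.738684·(0.89620012 + 0.45966737·0.44365002) = 70.120937
y = r_b·(sin φ − φ·cos φ) = 63.738684·(0.44365002 − 0.45966737·0.89620012) = 2.020266

x=70.120937 y=2.020266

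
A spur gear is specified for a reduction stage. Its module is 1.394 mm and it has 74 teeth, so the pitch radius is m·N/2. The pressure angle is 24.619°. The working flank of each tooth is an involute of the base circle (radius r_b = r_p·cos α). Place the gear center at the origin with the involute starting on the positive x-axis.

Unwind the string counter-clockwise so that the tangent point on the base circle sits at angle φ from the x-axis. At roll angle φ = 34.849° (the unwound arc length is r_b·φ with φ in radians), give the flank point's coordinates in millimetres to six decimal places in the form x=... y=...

x=54.776866 y=3.388478

pitch radius r_p = m·N/2 = 1.394·74/2 = 51.578000
base radius r_b = r_p·cos α = 51.578000·cos 24.619° = 46.889457
roll angle φ = 34.849° = 0.60822979 rad
x = r_b·(cos φ + φ·sin φ) = 46.889457·(0.82066083 + 0.60822979·0.57141562) = 54.776866
y = r_b·(sin φ − φ·cos φ) = 46.889457·(0.57141562 − 0.60822979·0.82066083) = 3.388478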